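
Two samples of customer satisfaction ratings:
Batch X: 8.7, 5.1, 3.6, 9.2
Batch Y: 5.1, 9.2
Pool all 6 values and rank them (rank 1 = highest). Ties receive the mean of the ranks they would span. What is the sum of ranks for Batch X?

15

Sorted (descending): 9.2, 9.2, 8.7, 5.1, 5.1, 3.6
The 2 values of 9.2 occupy positions 1–2 → average rank (1+2)/2 = 1.5.
The 2 values of 5.1 occupy positions 4–5 → average rank (4+5)/2 = 4.5.
Batch X values → pooled ranks: 8.7→3, 5.1→4.5, 3.6→6, 9.2→1.5
Rank sum = 3 + 4.5 + 6 + 1.5 = 15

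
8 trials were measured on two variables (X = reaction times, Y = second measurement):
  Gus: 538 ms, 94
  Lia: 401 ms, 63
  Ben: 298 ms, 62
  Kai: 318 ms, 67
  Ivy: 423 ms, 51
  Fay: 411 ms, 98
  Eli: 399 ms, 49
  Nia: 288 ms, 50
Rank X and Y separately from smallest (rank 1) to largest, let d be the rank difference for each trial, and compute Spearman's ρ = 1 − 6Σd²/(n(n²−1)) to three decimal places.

0.476

Ranks of variable 1: 8, 5, 2, 3, 7, 6, 4, 1
Ranks of variable 2: 7, 5, 4, 6, 3, 8, 1, 2
d = r₁ − r₂: 1, 0, -2, -3, 4, -2, 3, -1
d²: 1, 0, 4, 9, 16, 4, 9, 1; Σd² = 44
ρ = 1 − 6·44/(8·63) = 1 − 264/504 = 0.476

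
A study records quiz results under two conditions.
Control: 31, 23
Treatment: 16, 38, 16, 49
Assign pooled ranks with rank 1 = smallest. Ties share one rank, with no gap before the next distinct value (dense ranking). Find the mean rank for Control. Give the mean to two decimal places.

Sorted (ascending): 16, 16, 23, 31, 38, 49
The 2 values of 16 share dense rank 1.
Remaining distinct values take the next consecutive integers.
Control values → pooled ranks: 31→3, 23→2
Mean rank = (3 + 2) / 2 = 2.50

2.50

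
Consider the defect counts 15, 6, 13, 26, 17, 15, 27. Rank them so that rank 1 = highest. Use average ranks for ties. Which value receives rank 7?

6

Sorted (descending): 27, 26, 17, 15, 15, 13, 6
The 2 values of 15 occupy positions 4–5 → average rank (4+5)/2 = 4.5.
Rank 7 → value 6.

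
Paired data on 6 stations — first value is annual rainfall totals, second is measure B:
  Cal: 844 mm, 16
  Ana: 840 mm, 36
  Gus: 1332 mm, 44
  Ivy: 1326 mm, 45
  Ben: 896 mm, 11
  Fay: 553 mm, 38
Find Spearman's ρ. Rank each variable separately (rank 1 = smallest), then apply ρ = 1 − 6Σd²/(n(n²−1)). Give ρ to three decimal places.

Ranks of variable 1: 3, 2, 6, 5, 4, 1
Ranks of variable 2: 2, 3, 5, 6, 1, 4
d = r₁ − r₂: 1, -1, 1, -1, 3, -3
d²: 1, 1, 1, 1, 9, 9; Σd² = 22
ρ = 1 − 6·22/(6·35) = 1 − 132/210 = 0.371

0.371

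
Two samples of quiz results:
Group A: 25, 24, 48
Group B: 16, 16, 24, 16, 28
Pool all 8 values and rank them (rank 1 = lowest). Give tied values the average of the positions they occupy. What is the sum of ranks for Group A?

Sorted (ascending): 16, 16, 16, 24, 24, 25, 28, 48
The 3 values of 16 occupy positions 1–3 → average rank 2.
The 2 values of 24 occupy positions 4–5 → average rank (4+5)/2 = 4.5.
Group A values → pooled ranks: 25→6, 24→4.5, 48→8
Rank sum = 6 + 4.5 + 8 = 18.5

18.5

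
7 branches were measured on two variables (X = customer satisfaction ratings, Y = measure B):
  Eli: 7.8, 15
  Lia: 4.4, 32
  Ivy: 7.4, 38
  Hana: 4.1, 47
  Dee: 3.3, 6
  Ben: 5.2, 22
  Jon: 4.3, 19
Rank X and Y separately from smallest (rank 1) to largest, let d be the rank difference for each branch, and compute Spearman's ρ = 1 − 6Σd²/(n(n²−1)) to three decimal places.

Ranks of variable 1: 7, 4, 6, 2, 1, 5, 3
Ranks of variable 2: 2, 5, 6, 7, 1, 4, 3
d = r₁ − r₂: 5, -1, 0, -5, 0, 1, 0
d²: 25, 1, 0, 25, 0, 1, 0; Σd² = 52
ρ = 1 − 6·52/(7·48) = 1 − 312/336 = 0.071

0.071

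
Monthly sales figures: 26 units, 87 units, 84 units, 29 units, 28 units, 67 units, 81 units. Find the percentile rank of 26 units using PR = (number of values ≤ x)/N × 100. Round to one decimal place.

N = 7.
Strictly below 26: 0. Equal to 26: 1.
PR = 1/7 × 100 = 14.3

14.3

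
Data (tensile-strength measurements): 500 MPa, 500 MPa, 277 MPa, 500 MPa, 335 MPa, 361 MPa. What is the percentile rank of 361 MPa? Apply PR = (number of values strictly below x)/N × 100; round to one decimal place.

N = 6.
Strictly below 361: 2. Equal to 361: 1.
PR = 2/6 × 100 = 33.3

33.3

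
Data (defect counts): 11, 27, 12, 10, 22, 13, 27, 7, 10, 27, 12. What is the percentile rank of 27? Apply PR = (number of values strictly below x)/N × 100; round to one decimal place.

N = 11.
Strictly below 27: 8. Equal to 27: 3.
PR = 8/11 × 100 = 72.7

72.7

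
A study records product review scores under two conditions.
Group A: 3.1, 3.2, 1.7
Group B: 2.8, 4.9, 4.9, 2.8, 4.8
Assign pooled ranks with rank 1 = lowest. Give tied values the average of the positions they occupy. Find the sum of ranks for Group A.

10

Sorted (ascending): 1.7, 2.8, 2.8, 3.1, 3.2, 4.8, 4.9, 4.9
The 2 values of 2.8 occupy positions 2–3 → average rank (2+3)/2 = 2.5.
The 2 values of 4.9 occupy positions 7–8 → average rank (7+8)/2 = 7.5.
Group A values → pooled ranks: 3.1→4, 3.2→5, 1.7→1
Rank sum = 4 + 5 + 1 = 10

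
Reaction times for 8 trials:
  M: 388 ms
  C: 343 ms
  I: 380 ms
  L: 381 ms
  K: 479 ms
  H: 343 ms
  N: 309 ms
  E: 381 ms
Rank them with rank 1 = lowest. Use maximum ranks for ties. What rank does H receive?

3

Sorted (ascending): 309, 343, 343, 380, 381, 381, 388, 479
The 2 values of 343 occupy positions 2–3 → each gets rank 3.
The 2 values of 381 occupy positions 5–6 → each gets rank 6.
H has value 343 ms → rank 3.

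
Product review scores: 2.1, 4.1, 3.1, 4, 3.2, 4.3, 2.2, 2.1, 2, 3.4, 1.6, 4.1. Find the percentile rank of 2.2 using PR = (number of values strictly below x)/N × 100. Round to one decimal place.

33.3

N = 12.
Strictly below 2.2: 4. Equal to 2.2: 1.
PR = 4/12 × 100 = 33.3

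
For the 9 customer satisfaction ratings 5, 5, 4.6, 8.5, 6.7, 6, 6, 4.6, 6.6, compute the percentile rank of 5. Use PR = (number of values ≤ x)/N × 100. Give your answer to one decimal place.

N = 9.
Strictly below 5: 2. Equal to 5: 2.
PR = 4/9 × 100 = 44.4

44.4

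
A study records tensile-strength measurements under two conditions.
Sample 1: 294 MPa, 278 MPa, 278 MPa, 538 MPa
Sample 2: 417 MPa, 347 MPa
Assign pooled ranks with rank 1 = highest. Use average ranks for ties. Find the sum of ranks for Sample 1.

16

Sorted (descending): 538, 417, 347, 294, 278, 278
The 2 values of 278 occupy positions 5–6 → average rank (5+6)/2 = 5.5.
Sample 1 values → pooled ranks: 294→4, 278→5.5, 278→5.5, 538→1
Rank sum = 4 + 5.5 + 5.5 + 1 = 16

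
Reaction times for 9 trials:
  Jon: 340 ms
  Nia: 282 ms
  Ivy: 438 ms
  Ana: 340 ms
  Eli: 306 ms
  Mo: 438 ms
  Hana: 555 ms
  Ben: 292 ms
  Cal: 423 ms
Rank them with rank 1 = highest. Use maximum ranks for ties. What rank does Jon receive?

Sorted (descending): 555, 438, 438, 423, 340, 340, 306, 292, 282
The 2 values of 438 occupy positions 2–3 → each gets rank 3.
The 2 values of 340 occupy positions 5–6 → each gets rank 6.
Jon has value 340 ms → rank 6.

6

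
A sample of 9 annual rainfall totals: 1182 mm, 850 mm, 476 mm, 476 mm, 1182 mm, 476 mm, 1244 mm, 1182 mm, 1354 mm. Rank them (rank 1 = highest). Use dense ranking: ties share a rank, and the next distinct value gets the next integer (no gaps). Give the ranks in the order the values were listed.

3, 4, 5, 5, 3, 5, 2, 3, 1

Sorted (descending): 1354, 1244, 1182, 1182, 1182, 850, 476, 476, 476
The 3 values of 1182 share dense rank 3.
The 3 values of 476 share dense rank 5.
Remaining distinct values take the next consecutive integers.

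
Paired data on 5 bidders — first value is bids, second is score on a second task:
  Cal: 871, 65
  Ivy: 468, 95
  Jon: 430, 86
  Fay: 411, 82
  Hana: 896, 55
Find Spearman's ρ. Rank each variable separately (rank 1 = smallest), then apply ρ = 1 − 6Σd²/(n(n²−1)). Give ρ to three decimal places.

-0.600

Ranks of variable 1: 4, 3, 2, 1, 5
Ranks of variable 2: 2, 5, 4, 3, 1
d = r₁ − r₂: 2, -2, -2, -2, 4
d²: 4, 4, 4, 4, 16; Σd² = 32
ρ = 1 − 6·32/(5·24) = 1 − 192/120 = -0.600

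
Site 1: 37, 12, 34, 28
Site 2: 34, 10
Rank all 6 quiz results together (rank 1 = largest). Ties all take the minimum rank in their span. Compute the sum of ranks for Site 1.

Sorted (descending): 37, 34, 34, 28, 12, 10
The 2 values of 34 occupy positions 2–3 → each gets rank 2.
Site 1 values → pooled ranks: 37→1, 12→5, 34→2, 28→4
Rank sum = 1 + 5 + 2 + 4 = 12

12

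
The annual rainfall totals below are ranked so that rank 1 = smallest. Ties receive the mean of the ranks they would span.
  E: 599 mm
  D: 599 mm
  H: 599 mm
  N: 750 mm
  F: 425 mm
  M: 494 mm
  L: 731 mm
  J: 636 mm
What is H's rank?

4

Sorted (ascending): 425, 494, 599, 599, 599, 636, 731, 750
The 3 values of 599 occupy positions 3–5 → average rank 4.
H has value 599 mm → rank 4.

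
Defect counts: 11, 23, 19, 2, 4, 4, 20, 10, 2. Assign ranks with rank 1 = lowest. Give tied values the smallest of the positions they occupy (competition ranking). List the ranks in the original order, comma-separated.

Sorted (ascending): 2, 2, 4, 4, 10, 11, 19, 20, 23
The 2 values of 2 occupy positions 1–2 → each gets rank 1.
The 2 values of 4 occupy positions 3–4 → each gets rank 3.

6, 9, 7, 1, 3, 3, 8, 5, 1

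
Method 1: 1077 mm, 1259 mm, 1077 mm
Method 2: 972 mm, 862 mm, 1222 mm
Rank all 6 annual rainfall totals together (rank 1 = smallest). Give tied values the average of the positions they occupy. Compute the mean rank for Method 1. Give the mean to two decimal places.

Sorted (ascending): 862, 972, 1077, 1077, 1222, 1259
The 2 values of 1077 occupy positions 3–4 → average rank (3+4)/2 = 3.5.
Method 1 values → pooled ranks: 1077→3.5, 1259→6, 1077→3.5
Mean rank = (3.5 + 6 + 3.5) / 3 = 4.33

4.33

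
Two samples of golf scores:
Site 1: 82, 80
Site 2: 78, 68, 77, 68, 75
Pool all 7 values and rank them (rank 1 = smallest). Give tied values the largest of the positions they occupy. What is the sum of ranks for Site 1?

Sorted (ascending): 68, 68, 75, 77, 78, 80, 82
The 2 values of 68 occupy positions 1–2 → each gets rank 2.
Site 1 values → pooled ranks: 82→7, 80→6
Rank sum = 7 + 6 = 13

13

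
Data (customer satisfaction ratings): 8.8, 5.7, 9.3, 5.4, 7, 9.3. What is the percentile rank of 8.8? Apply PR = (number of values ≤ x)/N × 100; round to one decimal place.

66.7

N = 6.
Strictly below 8.8: 3. Equal to 8.8: 1.
PR = 4/6 × 100 = 66.7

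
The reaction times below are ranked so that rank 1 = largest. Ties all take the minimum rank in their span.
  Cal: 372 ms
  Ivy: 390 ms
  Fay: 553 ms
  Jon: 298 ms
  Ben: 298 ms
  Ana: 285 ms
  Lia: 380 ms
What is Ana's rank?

7

Sorted (descending): 553, 390, 380, 372, 298, 298, 285
The 2 values of 298 occupy positions 5–6 → each gets rank 5.
Ana has value 285 ms → rank 7.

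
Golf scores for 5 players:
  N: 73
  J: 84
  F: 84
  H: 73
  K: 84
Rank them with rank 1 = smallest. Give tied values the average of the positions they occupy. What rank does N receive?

1.5

Sorted (ascending): 73, 73, 84, 84, 84
The 2 values of 73 occupy positions 1–2 → average rank (1+2)/2 = 1.5.
The 3 values of 84 occupy positions 3–5 → average rank 4.
N has value 73 → rank 1.5.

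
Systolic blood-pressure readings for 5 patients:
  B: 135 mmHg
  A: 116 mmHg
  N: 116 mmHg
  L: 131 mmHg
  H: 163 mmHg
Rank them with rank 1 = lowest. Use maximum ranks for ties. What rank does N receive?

Sorted (ascending): 116, 116, 131, 135, 163
The 2 values of 116 occupy positions 1–2 → each gets rank 2.
N has value 116 mmHg → rank 2.

2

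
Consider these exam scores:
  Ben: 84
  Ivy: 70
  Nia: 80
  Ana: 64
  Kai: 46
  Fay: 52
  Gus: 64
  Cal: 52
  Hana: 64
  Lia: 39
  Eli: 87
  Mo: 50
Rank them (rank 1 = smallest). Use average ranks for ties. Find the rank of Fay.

Sorted (ascending): 39, 46, 50, 52, 52, 64, 64, 64, 70, 80, 84, 87
The 2 values of 52 occupy positions 4–5 → average rank (4+5)/2 = 4.5.
The 3 values of 64 occupy positions 6–8 → average rank 7.
Fay has value 52 → rank 4.5.

4.5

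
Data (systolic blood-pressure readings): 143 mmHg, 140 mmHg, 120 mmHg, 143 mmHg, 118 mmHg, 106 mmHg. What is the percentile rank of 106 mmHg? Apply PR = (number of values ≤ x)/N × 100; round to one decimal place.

N = 6.
Strictly below 106: 0. Equal to 106: 1.
PR = 1/6 × 100 = 16.7

16.7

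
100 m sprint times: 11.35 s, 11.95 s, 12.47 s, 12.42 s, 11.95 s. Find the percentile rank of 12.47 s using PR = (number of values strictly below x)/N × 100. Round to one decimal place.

N = 5.
Strictly below 12.47: 4. Equal to 12.47: 1.
PR = 4/5 × 100 = 80.0

80.0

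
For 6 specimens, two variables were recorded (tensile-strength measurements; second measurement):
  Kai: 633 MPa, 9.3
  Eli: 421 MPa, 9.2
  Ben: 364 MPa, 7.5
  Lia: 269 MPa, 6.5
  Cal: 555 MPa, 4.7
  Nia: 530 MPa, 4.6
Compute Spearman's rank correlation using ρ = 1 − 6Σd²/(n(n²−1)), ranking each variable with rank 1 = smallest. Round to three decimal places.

Ranks of variable 1: 6, 3, 2, 1, 5, 4
Ranks of variable 2: 6, 5, 4, 3, 2, 1
d = r₁ − r₂: 0, -2, -2, -2, 3, 3
d²: 0, 4, 4, 4, 9, 9; Σd² = 30
ρ = 1 − 6·30/(6·35) = 1 − 180/210 = 0.143

0.143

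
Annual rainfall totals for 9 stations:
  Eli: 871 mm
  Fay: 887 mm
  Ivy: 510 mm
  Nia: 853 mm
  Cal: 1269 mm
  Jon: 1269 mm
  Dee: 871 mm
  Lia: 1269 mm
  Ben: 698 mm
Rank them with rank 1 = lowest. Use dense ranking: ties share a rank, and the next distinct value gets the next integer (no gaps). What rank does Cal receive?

6

Sorted (ascending): 510, 698, 853, 871, 871, 887, 1269, 1269, 1269
The 2 values of 871 share dense rank 4.
The 3 values of 1269 share dense rank 6.
Remaining distinct values take the next consecutive integers.
Cal has value 1269 mm → rank 6.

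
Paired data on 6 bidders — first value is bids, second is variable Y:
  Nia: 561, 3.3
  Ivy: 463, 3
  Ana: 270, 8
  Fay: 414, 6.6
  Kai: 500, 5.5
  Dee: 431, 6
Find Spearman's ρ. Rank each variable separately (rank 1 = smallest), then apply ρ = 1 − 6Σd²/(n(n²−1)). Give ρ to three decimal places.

-0.829

Ranks of variable 1: 6, 4, 1, 2, 5, 3
Ranks of variable 2: 2, 1, 6, 5, 3, 4
d = r₁ − r₂: 4, 3, -5, -3, 2, -1
d²: 16, 9, 25, 9, 4, 1; Σd² = 64
ρ = 1 − 6·64/(6·35) = 1 − 384/210 = -0.829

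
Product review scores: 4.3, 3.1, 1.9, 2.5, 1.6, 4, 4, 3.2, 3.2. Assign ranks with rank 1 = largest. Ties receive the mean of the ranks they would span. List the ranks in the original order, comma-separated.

Sorted (descending): 4.3, 4, 4, 3.2, 3.2, 3.1, 2.5, 1.9, 1.6
The 2 values of 4 occupy positions 2–3 → average rank (2+3)/2 = 2.5.
The 2 values of 3.2 occupy positions 4–5 → average rank (4+5)/2 = 4.5.

1, 6, 8, 7, 9, 2.5, 2.5, 4.5, 4.5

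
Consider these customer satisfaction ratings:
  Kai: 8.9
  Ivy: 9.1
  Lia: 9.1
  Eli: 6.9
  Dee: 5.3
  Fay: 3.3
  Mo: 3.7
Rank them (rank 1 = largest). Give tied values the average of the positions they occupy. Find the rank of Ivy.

1.5

Sorted (descending): 9.1, 9.1, 8.9, 6.9, 5.3, 3.7, 3.3
The 2 values of 9.1 occupy positions 1–2 → average rank (1+2)/2 = 1.5.
Ivy has value 9.1 → rank 1.5.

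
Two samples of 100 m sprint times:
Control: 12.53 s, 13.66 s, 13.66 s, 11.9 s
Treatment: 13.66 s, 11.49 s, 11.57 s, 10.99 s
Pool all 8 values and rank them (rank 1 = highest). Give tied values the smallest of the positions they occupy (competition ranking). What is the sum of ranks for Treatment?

Sorted (descending): 13.66, 13.66, 13.66, 12.53, 11.9, 11.57, 11.49, 10.99
The 3 values of 13.66 occupy positions 1–3 → each gets rank 1.
Treatment values → pooled ranks: 13.66→1, 11.49→7, 11.57→6, 10.99→8
Rank sum = 1 + 7 + 6 + 8 = 22

22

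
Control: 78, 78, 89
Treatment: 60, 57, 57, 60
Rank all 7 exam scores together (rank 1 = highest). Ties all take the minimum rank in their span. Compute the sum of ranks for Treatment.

20

Sorted (descending): 89, 78, 78, 60, 60, 57, 57
The 2 values of 78 occupy positions 2–3 → each gets rank 2.
The 2 values of 60 occupy positions 4–5 → each gets rank 4.
The 2 values of 57 occupy positions 6–7 → each gets rank 6.
Treatment values → pooled ranks: 60→4, 57→6, 57→6, 60→4
Rank sum = 4 + 6 + 6 + 4 = 20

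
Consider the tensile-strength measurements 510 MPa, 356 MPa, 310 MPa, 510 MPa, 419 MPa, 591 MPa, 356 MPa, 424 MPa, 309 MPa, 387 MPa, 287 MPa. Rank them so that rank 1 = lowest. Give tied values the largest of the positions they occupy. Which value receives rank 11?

Sorted (ascending): 287, 309, 310, 356, 356, 387, 419, 424, 510, 510, 591
The 2 values of 356 occupy positions 4–5 → each gets rank 5.
The 2 values of 510 occupy positions 9–10 → each gets rank 10.
Rank 11 → value 591.

591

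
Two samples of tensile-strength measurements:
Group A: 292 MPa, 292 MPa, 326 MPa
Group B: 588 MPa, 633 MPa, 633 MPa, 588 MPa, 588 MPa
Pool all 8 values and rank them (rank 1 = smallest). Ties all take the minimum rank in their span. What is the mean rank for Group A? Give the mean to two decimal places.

1.67

Sorted (ascending): 292, 292, 326, 588, 588, 588, 633, 633
The 2 values of 292 occupy positions 1–2 → each gets rank 1.
The 3 values of 588 occupy positions 4–6 → each gets rank 4.
The 2 values of 633 occupy positions 7–8 → each gets rank 7.
Group A values → pooled ranks: 292→1, 292→1, 326→3
Mean rank = (1 + 1 + 3) / 3 = 1.67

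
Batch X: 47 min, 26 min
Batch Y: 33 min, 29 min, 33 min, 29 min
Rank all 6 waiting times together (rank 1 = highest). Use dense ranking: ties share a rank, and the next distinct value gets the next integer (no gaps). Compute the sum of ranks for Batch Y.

10

Sorted (descending): 47, 33, 33, 29, 29, 26
The 2 values of 33 share dense rank 2.
The 2 values of 29 share dense rank 3.
Remaining distinct values take the next consecutive integers.
Batch Y values → pooled ranks: 33→2, 29→3, 33→2, 29→3
Rank sum = 2 + 3 + 2 + 3 = 10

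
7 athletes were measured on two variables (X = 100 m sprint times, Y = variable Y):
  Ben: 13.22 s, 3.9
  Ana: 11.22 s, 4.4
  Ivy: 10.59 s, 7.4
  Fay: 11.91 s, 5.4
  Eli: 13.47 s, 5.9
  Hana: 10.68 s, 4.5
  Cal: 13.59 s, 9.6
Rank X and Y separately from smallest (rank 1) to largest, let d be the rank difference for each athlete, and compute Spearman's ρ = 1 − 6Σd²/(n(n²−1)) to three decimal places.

0.214

Ranks of variable 1: 5, 3, 1, 4, 6, 2, 7
Ranks of variable 2: 1, 2, 6, 4, 5, 3, 7
d = r₁ − r₂: 4, 1, -5, 0, 1, -1, 0
d²: 16, 1, 25, 0, 1, 1, 0; Σd² = 44
ρ = 1 − 6·44/(7·48) = 1 − 264/336 = 0.214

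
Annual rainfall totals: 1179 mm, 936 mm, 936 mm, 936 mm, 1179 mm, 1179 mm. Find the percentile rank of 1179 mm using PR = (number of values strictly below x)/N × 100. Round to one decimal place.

N = 6.
Strictly below 1179: 3. Equal to 1179: 3.
PR = 3/6 × 100 = 50.0

50.0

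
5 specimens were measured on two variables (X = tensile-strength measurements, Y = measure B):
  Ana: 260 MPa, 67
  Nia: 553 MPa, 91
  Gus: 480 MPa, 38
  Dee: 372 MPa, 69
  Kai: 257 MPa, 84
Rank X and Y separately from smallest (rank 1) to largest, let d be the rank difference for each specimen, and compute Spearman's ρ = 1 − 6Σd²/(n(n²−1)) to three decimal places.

Ranks of variable 1: 2, 5, 4, 3, 1
Ranks of variable 2: 2, 5, 1, 3, 4
d = r₁ − r₂: 0, 0, 3, 0, -3
d²: 0, 0, 9, 0, 9; Σd² = 18
ρ = 1 − 6·18/(5·24) = 1 − 108/120 = 0.100

0.100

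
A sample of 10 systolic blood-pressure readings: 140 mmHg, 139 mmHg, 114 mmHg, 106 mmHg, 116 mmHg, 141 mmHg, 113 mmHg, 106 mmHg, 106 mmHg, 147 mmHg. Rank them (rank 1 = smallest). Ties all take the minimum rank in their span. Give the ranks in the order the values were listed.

8, 7, 5, 1, 6, 9, 4, 1, 1, 10

Sorted (ascending): 106, 106, 106, 113, 114, 116, 139, 140, 141, 147
The 3 values of 106 occupy positions 1–3 → each gets rank 1.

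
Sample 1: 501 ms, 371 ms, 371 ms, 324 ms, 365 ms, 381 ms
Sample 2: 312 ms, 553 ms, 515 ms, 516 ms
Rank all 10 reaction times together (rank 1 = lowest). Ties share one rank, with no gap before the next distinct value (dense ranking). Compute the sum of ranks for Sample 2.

Sorted (ascending): 312, 324, 365, 371, 371, 381, 501, 515, 516, 553
The 2 values of 371 share dense rank 4.
Remaining distinct values take the next consecutive integers.
Sample 2 values → pooled ranks: 312→1, 553→9, 515→7, 516→8
Rank sum = 1 + 9 + 7 + 8 = 25

25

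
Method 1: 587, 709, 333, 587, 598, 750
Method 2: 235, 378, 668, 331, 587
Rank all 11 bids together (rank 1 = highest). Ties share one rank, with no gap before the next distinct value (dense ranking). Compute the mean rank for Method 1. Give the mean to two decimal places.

4.00

Sorted (descending): 750, 709, 668, 598, 587, 587, 587, 378, 333, 331, 235
The 3 values of 587 share dense rank 5.
Remaining distinct values take the next consecutive integers.
Method 1 values → pooled ranks: 587→5, 709→2, 333→7, 587→5, 598→4, 750→1
Mean rank = (5 + 2 + 7 + 5 + 4 + 1) / 6 = 4.00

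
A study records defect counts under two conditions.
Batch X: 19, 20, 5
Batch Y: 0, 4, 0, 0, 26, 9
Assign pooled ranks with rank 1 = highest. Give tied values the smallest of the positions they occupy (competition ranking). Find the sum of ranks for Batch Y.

32

Sorted (descending): 26, 20, 19, 9, 5, 4, 0, 0, 0
The 3 values of 0 occupy positions 7–9 → each gets rank 7.
Batch Y values → pooled ranks: 0→7, 4→6, 0→7, 0→7, 26→1, 9→4
Rank sum = 7 + 6 + 7 + 7 + 1 + 4 = 32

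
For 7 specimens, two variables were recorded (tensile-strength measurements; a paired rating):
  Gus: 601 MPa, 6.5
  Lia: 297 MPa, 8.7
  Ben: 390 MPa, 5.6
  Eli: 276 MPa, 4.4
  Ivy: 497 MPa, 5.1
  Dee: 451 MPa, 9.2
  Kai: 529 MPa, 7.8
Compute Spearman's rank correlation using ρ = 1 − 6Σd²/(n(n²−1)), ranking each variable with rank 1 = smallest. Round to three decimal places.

0.214

Ranks of variable 1: 7, 2, 3, 1, 5, 4, 6
Ranks of variable 2: 4, 6, 3, 1, 2, 7, 5
d = r₁ − r₂: 3, -4, 0, 0, 3, -3, 1
d²: 9, 16, 0, 0, 9, 9, 1; Σd² = 44
ρ = 1 − 6·44/(7·48) = 1 − 264/336 = 0.214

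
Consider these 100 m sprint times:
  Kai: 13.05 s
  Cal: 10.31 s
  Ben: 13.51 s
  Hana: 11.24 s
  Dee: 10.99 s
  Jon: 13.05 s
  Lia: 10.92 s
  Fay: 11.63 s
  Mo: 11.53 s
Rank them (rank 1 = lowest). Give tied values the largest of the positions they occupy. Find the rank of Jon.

Sorted (ascending): 10.31, 10.92, 10.99, 11.24, 11.53, 11.63, 13.05, 13.05, 13.51
The 2 values of 13.05 occupy positions 7–8 → each gets rank 8.
Jon has value 13.05 s → rank 8.

8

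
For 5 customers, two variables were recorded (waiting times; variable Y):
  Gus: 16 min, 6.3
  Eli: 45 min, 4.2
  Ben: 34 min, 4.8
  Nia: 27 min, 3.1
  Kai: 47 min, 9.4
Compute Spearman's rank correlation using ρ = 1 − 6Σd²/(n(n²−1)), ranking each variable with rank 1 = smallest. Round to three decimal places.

Ranks of variable 1: 1, 4, 3, 2, 5
Ranks of variable 2: 4, 2, 3, 1, 5
d = r₁ − r₂: -3, 2, 0, 1, 0
d²: 9, 4, 0, 1, 0; Σd² = 14
ρ = 1 − 6·14/(5·24) = 1 − 84/120 = 0.300

0.300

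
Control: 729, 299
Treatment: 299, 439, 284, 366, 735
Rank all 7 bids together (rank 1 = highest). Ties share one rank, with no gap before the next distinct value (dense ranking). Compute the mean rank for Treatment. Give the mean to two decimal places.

3.80

Sorted (descending): 735, 729, 439, 366, 299, 299, 284
The 2 values of 299 share dense rank 5.
Remaining distinct values take the next consecutive integers.
Treatment values → pooled ranks: 299→5, 439→3, 284→6, 366→4, 735→1
Mean rank = (5 + 3 + 6 + 4 + 1) / 5 = 3.80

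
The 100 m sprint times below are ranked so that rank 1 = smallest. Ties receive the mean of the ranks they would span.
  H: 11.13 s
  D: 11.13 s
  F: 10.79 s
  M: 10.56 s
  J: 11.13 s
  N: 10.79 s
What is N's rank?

2.5

Sorted (ascending): 10.56, 10.79, 10.79, 11.13, 11.13, 11.13
The 2 values of 10.79 occupy positions 2–3 → average rank (2+3)/2 = 2.5.
The 3 values of 11.13 occupy positions 4–6 → average rank 5.
N has value 10.79 s → rank 2.5.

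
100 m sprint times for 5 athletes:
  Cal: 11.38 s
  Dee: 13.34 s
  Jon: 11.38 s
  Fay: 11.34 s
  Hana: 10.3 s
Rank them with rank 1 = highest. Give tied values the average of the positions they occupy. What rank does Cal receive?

Sorted (descending): 13.34, 11.38, 11.38, 11.34, 10.3
The 2 values of 11.38 occupy positions 2–3 → average rank (2+3)/2 = 2.5.
Cal has value 11.38 s → rank 2.5.

2.5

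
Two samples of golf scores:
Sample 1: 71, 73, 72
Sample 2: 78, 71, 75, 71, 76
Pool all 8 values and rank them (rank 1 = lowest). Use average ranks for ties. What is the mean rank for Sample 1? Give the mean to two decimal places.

Sorted (ascending): 71, 71, 71, 72, 73, 75, 76, 78
The 3 values of 71 occupy positions 1–3 → average rank 2.
Sample 1 values → pooled ranks: 71→2, 73→5, 72→4
Mean rank = (2 + 5 + 4) / 3 = 3.67

3.67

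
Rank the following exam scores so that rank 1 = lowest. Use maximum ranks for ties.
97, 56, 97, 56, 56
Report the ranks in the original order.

Sorted (ascending): 56, 56, 56, 97, 97
The 3 values of 56 occupy positions 1–3 → each gets rank 3.
The 2 values of 97 occupy positions 4–5 → each gets rank 5.

5, 3, 5, 3, 3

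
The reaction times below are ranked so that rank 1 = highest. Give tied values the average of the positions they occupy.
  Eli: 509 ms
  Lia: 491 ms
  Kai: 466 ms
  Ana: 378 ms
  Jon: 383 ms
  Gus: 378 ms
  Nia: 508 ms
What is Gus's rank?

Sorted (descending): 509, 508, 491, 466, 383, 378, 378
The 2 values of 378 occupy positions 6–7 → average rank (6+7)/2 = 6.5.
Gus has value 378 ms → rank 6.5.

6.5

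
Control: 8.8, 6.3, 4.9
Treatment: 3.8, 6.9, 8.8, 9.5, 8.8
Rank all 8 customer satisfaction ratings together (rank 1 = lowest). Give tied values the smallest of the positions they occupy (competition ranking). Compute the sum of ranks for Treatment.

Sorted (ascending): 3.8, 4.9, 6.3, 6.9, 8.8, 8.8, 8.8, 9.5
The 3 values of 8.8 occupy positions 5–7 → each gets rank 5.
Treatment values → pooled ranks: 3.8→1, 6.9→4, 8.8→5, 9.5→8, 8.8→5
Rank sum = 1 + 4 + 5 + 8 + 5 = 23

23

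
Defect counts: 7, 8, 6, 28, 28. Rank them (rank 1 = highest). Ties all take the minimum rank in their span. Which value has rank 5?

6

Sorted (descending): 28, 28, 8, 7, 6
The 2 values of 28 occupy positions 1–2 → each gets rank 1.
Rank 5 → value 6.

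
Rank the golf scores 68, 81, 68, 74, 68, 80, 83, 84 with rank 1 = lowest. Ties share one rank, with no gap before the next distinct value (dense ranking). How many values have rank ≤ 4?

6

Sorted (ascending): 68, 68, 68, 74, 80, 81, 83, 84
The 3 values of 68 share dense rank 1.
Remaining distinct values take the next consecutive integers.
Ranks ≤ 4: {1, 1, 1, 2, 3, 4} → 6 values.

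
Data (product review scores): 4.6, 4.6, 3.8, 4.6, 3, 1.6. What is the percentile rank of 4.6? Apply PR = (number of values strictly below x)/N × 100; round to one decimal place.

N = 6.
Strictly below 4.6: 3. Equal to 4.6: 3.
PR = 3/6 × 100 = 50.0

50.0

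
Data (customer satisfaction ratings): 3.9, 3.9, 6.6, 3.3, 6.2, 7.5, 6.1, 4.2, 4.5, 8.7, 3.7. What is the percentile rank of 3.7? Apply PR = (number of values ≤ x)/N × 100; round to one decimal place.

N = 11.
Strictly below 3.7: 1. Equal to 3.7: 1.
PR = 2/11 × 100 = 18.2

18.2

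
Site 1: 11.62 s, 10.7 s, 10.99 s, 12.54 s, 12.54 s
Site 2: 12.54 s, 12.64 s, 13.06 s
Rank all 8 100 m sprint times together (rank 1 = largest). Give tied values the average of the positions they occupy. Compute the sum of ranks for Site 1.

29

Sorted (descending): 13.06, 12.64, 12.54, 12.54, 12.54, 11.62, 10.99, 10.7
The 3 values of 12.54 occupy positions 3–5 → average rank 4.
Site 1 values → pooled ranks: 11.62→6, 10.7→8, 10.99→7, 12.54→4, 12.54→4
Rank sum = 6 + 8 + 7 + 4 + 4 = 29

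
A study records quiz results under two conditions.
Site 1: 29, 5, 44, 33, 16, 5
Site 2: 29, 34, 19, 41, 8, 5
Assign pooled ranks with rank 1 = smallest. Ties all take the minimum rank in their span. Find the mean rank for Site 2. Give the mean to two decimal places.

6.50

Sorted (ascending): 5, 5, 5, 8, 16, 19, 29, 29, 33, 34, 41, 44
The 3 values of 5 occupy positions 1–3 → each gets rank 1.
The 2 values of 29 occupy positions 7–8 → each gets rank 7.
Site 2 values → pooled ranks: 29→7, 34→10, 19→6, 41→11, 8→4, 5→1
Mean rank = (7 + 10 + 6 + 11 + 4 + 1) / 6 = 6.50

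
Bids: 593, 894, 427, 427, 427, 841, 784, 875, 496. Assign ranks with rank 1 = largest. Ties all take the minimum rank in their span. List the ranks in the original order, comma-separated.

5, 1, 7, 7, 7, 3, 4, 2, 6

Sorted (descending): 894, 875, 841, 784, 593, 496, 427, 427, 427
The 3 values of 427 occupy positions 7–9 → each gets rank 7.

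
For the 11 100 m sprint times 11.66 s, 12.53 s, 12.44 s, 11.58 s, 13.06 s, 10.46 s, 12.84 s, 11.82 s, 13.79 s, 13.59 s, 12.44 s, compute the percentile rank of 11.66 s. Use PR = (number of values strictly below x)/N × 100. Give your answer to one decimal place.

18.2

N = 11.
Strictly below 11.66: 2. Equal to 11.66: 1.
PR = 2/11 × 100 = 18.2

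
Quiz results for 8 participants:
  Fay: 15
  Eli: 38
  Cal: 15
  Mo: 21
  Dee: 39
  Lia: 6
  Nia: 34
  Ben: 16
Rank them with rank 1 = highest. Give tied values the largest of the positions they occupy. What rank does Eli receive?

2

Sorted (descending): 39, 38, 34, 21, 16, 15, 15, 6
The 2 values of 15 occupy positions 6–7 → each gets rank 7.
Eli has value 38 → rank 2.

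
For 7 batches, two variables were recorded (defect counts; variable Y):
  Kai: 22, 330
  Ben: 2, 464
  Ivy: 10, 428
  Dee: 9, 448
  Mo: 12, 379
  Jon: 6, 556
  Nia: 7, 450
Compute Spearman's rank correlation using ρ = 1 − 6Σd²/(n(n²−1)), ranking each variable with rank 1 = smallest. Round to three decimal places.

-0.964

Ranks of variable 1: 7, 1, 5, 4, 6, 2, 3
Ranks of variable 2: 1, 6, 3, 4, 2, 7, 5
d = r₁ − r₂: 6, -5, 2, 0, 4, -5, -2
d²: 36, 25, 4, 0, 16, 25, 4; Σd² = 110
ρ = 1 − 6·110/(7·48) = 1 − 660/336 = -0.964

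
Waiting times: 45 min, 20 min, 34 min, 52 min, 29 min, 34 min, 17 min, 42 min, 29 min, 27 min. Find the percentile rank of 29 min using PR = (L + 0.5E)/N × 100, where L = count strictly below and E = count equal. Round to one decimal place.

40.0

N = 10.
Strictly below 29: 3. Equal to 29: 2.
PR = (3 + 0.5·2)/10 × 100 = 40.0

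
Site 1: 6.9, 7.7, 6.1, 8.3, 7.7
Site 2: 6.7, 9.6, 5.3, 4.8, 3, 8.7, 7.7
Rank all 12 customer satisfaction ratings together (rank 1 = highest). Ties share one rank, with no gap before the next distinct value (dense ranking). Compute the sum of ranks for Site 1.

23

Sorted (descending): 9.6, 8.7, 8.3, 7.7, 7.7, 7.7, 6.9, 6.7, 6.1, 5.3, 4.8, 3
The 3 values of 7.7 share dense rank 4.
Remaining distinct values take the next consecutive integers.
Site 1 values → pooled ranks: 6.9→5, 7.7→4, 6.1→7, 8.3→3, 7.7→4
Rank sum = 5 + 4 + 7 + 3 + 4 = 23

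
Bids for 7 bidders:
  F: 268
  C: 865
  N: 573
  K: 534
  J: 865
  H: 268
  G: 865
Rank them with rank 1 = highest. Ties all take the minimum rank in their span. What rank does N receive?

4

Sorted (descending): 865, 865, 865, 573, 534, 268, 268
The 3 values of 865 occupy positions 1–3 → each gets rank 1.
The 2 values of 268 occupy positions 6–7 → each gets rank 6.
N has value 573 → rank 4.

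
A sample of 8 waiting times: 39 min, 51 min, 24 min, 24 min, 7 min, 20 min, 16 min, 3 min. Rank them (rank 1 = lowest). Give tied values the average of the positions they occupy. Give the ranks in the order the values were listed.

7, 8, 5.5, 5.5, 2, 4, 3, 1

Sorted (ascending): 3, 7, 16, 20, 24, 24, 39, 51
The 2 values of 24 occupy positions 5–6 → average rank (5+6)/2 = 5.5.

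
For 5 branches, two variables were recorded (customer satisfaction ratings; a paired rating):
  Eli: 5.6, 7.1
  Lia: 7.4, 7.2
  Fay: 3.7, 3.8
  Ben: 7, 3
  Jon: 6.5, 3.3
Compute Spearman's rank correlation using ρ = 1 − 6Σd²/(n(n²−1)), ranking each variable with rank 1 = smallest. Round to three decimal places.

0.100

Ranks of variable 1: 2, 5, 1, 4, 3
Ranks of variable 2: 4, 5, 3, 1, 2
d = r₁ − r₂: -2, 0, -2, 3, 1
d²: 4, 0, 4, 9, 1; Σd² = 18
ρ = 1 − 6·18/(5·24) = 1 − 108/120 = 0.100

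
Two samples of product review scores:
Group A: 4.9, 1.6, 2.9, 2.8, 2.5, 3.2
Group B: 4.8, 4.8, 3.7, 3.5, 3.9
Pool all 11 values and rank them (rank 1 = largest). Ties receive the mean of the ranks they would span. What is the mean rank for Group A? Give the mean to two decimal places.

7.67

Sorted (descending): 4.9, 4.8, 4.8, 3.9, 3.7, 3.5, 3.2, 2.9, 2.8, 2.5, 1.6
The 2 values of 4.8 occupy positions 2–3 → average rank (2+3)/2 = 2.5.
Group A values → pooled ranks: 4.9→1, 1.6→11, 2.9→8, 2.8→9, 2.5→10, 3.2→7
Mean rank = (1 + 11 + 8 + 9 + 10 + 7) / 6 = 7.67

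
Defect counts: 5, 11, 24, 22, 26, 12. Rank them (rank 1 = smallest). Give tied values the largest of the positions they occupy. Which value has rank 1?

Sorted (ascending): 5, 11, 12, 22, 24, 26
No ties — each value takes its position as its rank.
Rank 1 → value 5.

5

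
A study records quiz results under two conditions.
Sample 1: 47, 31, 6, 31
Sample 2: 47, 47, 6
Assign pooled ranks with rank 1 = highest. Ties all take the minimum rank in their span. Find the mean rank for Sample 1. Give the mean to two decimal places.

Sorted (descending): 47, 47, 47, 31, 31, 6, 6
The 3 values of 47 occupy positions 1–3 → each gets rank 1.
The 2 values of 31 occupy positions 4–5 → each gets rank 4.
The 2 values of 6 occupy positions 6–7 → each gets rank 6.
Sample 1 values → pooled ranks: 47→1, 31→4, 6→6, 31→4
Mean rank = (1 + 4 + 6 + 4) / 4 = 3.75

3.75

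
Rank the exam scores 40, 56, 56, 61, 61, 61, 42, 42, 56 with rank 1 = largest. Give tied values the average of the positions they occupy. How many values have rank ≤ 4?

Sorted (descending): 61, 61, 61, 56, 56, 56, 42, 42, 40
The 3 values of 61 occupy positions 1–3 → average rank 2.
The 3 values of 56 occupy positions 4–6 → average rank 5.
The 2 values of 42 occupy positions 7–8 → average rank (7+8)/2 = 7.5.
Ranks ≤ 4: {2, 2, 2} → 3 values.

3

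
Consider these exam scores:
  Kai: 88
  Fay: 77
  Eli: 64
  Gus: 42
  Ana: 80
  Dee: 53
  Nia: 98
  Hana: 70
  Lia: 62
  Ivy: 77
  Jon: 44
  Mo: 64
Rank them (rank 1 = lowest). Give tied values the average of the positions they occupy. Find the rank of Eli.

5.5

Sorted (ascending): 42, 44, 53, 62, 64, 64, 70, 77, 77, 80, 88, 98
The 2 values of 64 occupy positions 5–6 → average rank (5+6)/2 = 5.5.
The 2 values of 77 occupy positions 8–9 → average rank (8+9)/2 = 8.5.
Eli has value 64 → rank 5.5.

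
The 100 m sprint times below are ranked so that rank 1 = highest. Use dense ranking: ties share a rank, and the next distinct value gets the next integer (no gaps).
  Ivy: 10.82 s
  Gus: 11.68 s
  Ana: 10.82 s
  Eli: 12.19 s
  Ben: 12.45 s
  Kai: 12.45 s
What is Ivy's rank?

Sorted (descending): 12.45, 12.45, 12.19, 11.68, 10.82, 10.82
The 2 values of 12.45 share dense rank 1.
The 2 values of 10.82 share dense rank 4.
Remaining distinct values take the next consecutive integers.
Ivy has value 10.82 s → rank 4.

4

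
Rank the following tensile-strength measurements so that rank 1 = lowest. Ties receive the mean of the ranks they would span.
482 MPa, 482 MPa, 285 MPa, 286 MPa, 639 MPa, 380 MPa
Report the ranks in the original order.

Sorted (ascending): 285, 286, 380, 482, 482, 639
The 2 values of 482 occupy positions 4–5 → average rank (4+5)/2 = 4.5.

4.5, 4.5, 1, 2, 6, 3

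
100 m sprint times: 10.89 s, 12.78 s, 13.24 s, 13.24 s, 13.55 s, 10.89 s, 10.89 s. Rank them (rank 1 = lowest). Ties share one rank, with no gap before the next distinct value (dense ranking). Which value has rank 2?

12.78

Sorted (ascending): 10.89, 10.89, 10.89, 12.78, 13.24, 13.24, 13.55
The 3 values of 10.89 share dense rank 1.
The 2 values of 13.24 share dense rank 3.
Remaining distinct values take the next consecutive integers.
Rank 2 → value 12.78.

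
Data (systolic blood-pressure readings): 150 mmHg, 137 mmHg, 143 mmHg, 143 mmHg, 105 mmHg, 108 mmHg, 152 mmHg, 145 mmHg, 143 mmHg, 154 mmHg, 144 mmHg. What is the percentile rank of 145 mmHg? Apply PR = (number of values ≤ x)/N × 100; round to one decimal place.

72.7

N = 11.
Strictly below 145: 7. Equal to 145: 1.
PR = 8/11 × 100 = 72.7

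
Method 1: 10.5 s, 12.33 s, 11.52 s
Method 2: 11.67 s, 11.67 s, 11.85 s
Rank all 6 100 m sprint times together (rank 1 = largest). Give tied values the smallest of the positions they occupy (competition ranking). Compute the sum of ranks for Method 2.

8

Sorted (descending): 12.33, 11.85, 11.67, 11.67, 11.52, 10.5
The 2 values of 11.67 occupy positions 3–4 → each gets rank 3.
Method 2 values → pooled ranks: 11.67→3, 11.67→3, 11.85→2
Rank sum = 3 + 3 + 2 = 8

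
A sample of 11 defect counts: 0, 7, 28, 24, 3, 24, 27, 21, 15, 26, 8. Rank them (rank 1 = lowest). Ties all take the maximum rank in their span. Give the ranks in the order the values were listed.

1, 3, 11, 8, 2, 8, 10, 6, 5, 9, 4

Sorted (ascending): 0, 3, 7, 8, 15, 21, 24, 24, 26, 27, 28
The 2 values of 24 occupy positions 7–8 → each gets rank 8.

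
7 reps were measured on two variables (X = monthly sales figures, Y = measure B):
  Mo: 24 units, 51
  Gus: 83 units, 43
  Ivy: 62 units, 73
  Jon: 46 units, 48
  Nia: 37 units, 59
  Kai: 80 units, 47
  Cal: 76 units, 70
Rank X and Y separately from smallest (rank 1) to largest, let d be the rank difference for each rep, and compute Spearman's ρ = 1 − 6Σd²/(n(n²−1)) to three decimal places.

-0.429

Ranks of variable 1: 1, 7, 4, 3, 2, 6, 5
Ranks of variable 2: 4, 1, 7, 3, 5, 2, 6
d = r₁ − r₂: -3, 6, -3, 0, -3, 4, -1
d²: 9, 36, 9, 0, 9, 16, 1; Σd² = 80
ρ = 1 − 6·80/(7·48) = 1 − 480/336 = -0.429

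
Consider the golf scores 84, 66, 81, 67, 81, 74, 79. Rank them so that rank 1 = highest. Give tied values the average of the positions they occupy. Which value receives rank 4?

Sorted (descending): 84, 81, 81, 79, 74, 67, 66
The 2 values of 81 occupy positions 2–3 → average rank (2+3)/2 = 2.5.
Rank 4 → value 79.

79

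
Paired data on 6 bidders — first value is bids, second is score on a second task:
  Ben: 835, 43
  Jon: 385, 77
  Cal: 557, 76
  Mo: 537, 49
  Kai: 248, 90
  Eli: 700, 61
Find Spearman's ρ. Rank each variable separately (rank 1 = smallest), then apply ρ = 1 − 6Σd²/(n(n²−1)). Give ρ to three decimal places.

Ranks of variable 1: 6, 2, 4, 3, 1, 5
Ranks of variable 2: 1, 5, 4, 2, 6, 3
d = r₁ − r₂: 5, -3, 0, 1, -5, 2
d²: 25, 9, 0, 1, 25, 4; Σd² = 64
ρ = 1 − 6·64/(6·35) = 1 − 384/210 = -0.829

-0.829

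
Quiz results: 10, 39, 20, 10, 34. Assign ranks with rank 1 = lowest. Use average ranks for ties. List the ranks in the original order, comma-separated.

1.5, 5, 3, 1.5, 4

Sorted (ascending): 10, 10, 20, 34, 39
The 2 values of 10 occupy positions 1–2 → average rank (1+2)/2 = 1.5.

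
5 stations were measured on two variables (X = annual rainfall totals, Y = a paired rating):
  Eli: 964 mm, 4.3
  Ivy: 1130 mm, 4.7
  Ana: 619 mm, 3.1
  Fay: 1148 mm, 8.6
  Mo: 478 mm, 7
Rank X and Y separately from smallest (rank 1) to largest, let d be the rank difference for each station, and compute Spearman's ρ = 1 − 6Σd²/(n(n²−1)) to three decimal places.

Ranks of variable 1: 3, 4, 2, 5, 1
Ranks of variable 2: 2, 3, 1, 5, 4
d = r₁ − r₂: 1, 1, 1, 0, -3
d²: 1, 1, 1, 0, 9; Σd² = 12
ρ = 1 − 6·12/(5·24) = 1 − 72/120 = 0.400

0.400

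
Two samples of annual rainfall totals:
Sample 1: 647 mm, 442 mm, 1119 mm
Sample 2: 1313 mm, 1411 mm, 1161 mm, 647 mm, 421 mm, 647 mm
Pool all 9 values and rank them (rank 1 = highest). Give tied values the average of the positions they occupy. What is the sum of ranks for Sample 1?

Sorted (descending): 1411, 1313, 1161, 1119, 647, 647, 647, 442, 421
The 3 values of 647 occupy positions 5–7 → average rank 6.
Sample 1 values → pooled ranks: 647→6, 442→8, 1119→4
Rank sum = 6 + 8 + 4 = 18

18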